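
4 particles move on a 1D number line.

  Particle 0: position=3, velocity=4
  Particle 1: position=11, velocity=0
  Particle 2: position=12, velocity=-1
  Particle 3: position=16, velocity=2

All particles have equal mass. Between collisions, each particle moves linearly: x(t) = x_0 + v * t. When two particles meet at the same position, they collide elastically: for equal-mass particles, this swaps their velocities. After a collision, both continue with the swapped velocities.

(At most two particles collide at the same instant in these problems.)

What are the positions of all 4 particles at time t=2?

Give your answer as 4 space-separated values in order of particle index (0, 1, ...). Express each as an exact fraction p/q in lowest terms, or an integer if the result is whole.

Answer: 10 11 11 20

Derivation:
Collision at t=1: particles 1 and 2 swap velocities; positions: p0=7 p1=11 p2=11 p3=18; velocities now: v0=4 v1=-1 v2=0 v3=2
Collision at t=9/5: particles 0 and 1 swap velocities; positions: p0=51/5 p1=51/5 p2=11 p3=98/5; velocities now: v0=-1 v1=4 v2=0 v3=2
Collision at t=2: particles 1 and 2 swap velocities; positions: p0=10 p1=11 p2=11 p3=20; velocities now: v0=-1 v1=0 v2=4 v3=2
Advance to t=2 (no further collisions before then); velocities: v0=-1 v1=0 v2=4 v3=2; positions = 10 11 11 20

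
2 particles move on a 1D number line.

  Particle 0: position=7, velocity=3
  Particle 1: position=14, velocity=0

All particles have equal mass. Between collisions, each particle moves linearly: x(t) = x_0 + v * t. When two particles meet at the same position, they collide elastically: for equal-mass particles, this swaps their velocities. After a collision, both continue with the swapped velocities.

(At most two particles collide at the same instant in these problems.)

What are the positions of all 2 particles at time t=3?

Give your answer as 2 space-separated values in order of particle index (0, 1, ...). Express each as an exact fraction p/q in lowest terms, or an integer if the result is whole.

Answer: 14 16

Derivation:
Collision at t=7/3: particles 0 and 1 swap velocities; positions: p0=14 p1=14; velocities now: v0=0 v1=3
Advance to t=3 (no further collisions before then); velocities: v0=0 v1=3; positions = 14 16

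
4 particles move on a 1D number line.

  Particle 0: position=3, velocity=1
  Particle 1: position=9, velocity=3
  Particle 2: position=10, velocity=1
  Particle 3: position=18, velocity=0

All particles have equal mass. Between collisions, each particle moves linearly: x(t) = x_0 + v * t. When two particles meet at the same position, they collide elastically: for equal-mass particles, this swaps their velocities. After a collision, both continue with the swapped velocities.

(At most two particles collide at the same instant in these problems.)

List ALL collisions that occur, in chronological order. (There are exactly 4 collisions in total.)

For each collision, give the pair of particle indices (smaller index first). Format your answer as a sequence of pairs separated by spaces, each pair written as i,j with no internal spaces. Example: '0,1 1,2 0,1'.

Answer: 1,2 2,3 1,2 0,1

Derivation:
Collision at t=1/2: particles 1 and 2 swap velocities; positions: p0=7/2 p1=21/2 p2=21/2 p3=18; velocities now: v0=1 v1=1 v2=3 v3=0
Collision at t=3: particles 2 and 3 swap velocities; positions: p0=6 p1=13 p2=18 p3=18; velocities now: v0=1 v1=1 v2=0 v3=3
Collision at t=8: particles 1 and 2 swap velocities; positions: p0=11 p1=18 p2=18 p3=33; velocities now: v0=1 v1=0 v2=1 v3=3
Collision at t=15: particles 0 and 1 swap velocities; positions: p0=18 p1=18 p2=25 p3=54; velocities now: v0=0 v1=1 v2=1 v3=3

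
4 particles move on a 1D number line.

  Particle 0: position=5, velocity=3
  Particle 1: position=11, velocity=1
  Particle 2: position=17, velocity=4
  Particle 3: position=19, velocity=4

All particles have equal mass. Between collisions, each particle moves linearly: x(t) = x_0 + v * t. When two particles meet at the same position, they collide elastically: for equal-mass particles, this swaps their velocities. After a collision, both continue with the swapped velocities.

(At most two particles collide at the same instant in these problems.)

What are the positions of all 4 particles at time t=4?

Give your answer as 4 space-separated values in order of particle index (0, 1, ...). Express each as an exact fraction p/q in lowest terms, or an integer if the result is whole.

Answer: 15 17 33 35

Derivation:
Collision at t=3: particles 0 and 1 swap velocities; positions: p0=14 p1=14 p2=29 p3=31; velocities now: v0=1 v1=3 v2=4 v3=4
Advance to t=4 (no further collisions before then); velocities: v0=1 v1=3 v2=4 v3=4; positions = 15 17 33 35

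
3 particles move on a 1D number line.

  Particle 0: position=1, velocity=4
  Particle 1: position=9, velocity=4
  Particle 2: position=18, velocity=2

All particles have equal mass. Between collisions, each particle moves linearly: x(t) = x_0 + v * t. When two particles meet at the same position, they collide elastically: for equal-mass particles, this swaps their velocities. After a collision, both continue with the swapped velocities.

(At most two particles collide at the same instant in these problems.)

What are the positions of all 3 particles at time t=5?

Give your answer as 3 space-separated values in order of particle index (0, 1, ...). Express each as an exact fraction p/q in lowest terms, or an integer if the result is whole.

Answer: 21 28 29

Derivation:
Collision at t=9/2: particles 1 and 2 swap velocities; positions: p0=19 p1=27 p2=27; velocities now: v0=4 v1=2 v2=4
Advance to t=5 (no further collisions before then); velocities: v0=4 v1=2 v2=4; positions = 21 28 29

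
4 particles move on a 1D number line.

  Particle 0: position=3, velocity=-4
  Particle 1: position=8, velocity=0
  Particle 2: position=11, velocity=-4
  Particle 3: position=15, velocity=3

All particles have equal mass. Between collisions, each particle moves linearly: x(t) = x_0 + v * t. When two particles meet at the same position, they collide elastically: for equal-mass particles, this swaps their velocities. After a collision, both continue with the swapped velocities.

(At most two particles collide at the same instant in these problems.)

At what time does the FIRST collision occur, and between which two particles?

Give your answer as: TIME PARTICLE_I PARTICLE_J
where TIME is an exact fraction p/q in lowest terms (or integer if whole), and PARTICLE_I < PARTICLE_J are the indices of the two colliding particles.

Answer: 3/4 1 2

Derivation:
Pair (0,1): pos 3,8 vel -4,0 -> not approaching (rel speed -4 <= 0)
Pair (1,2): pos 8,11 vel 0,-4 -> gap=3, closing at 4/unit, collide at t=3/4
Pair (2,3): pos 11,15 vel -4,3 -> not approaching (rel speed -7 <= 0)
Earliest collision: t=3/4 between 1 and 2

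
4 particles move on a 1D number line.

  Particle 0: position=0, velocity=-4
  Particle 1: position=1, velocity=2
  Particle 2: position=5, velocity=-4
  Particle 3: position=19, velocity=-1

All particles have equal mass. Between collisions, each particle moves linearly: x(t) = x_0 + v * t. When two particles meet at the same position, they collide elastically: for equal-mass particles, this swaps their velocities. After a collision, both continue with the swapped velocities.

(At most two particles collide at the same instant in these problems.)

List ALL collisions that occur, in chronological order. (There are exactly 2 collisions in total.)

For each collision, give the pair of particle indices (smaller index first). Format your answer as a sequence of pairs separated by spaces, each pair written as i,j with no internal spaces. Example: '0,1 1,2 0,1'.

Answer: 1,2 2,3

Derivation:
Collision at t=2/3: particles 1 and 2 swap velocities; positions: p0=-8/3 p1=7/3 p2=7/3 p3=55/3; velocities now: v0=-4 v1=-4 v2=2 v3=-1
Collision at t=6: particles 2 and 3 swap velocities; positions: p0=-24 p1=-19 p2=13 p3=13; velocities now: v0=-4 v1=-4 v2=-1 v3=2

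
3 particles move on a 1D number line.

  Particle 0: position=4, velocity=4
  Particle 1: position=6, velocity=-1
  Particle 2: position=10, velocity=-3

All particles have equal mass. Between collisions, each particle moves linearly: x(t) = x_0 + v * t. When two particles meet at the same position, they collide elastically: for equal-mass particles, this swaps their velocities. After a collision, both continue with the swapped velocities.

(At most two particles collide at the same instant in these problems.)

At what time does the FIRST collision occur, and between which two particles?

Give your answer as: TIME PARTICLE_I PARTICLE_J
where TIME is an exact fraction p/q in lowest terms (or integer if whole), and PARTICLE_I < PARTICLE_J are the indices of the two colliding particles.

Pair (0,1): pos 4,6 vel 4,-1 -> gap=2, closing at 5/unit, collide at t=2/5
Pair (1,2): pos 6,10 vel -1,-3 -> gap=4, closing at 2/unit, collide at t=2
Earliest collision: t=2/5 between 0 and 1

Answer: 2/5 0 1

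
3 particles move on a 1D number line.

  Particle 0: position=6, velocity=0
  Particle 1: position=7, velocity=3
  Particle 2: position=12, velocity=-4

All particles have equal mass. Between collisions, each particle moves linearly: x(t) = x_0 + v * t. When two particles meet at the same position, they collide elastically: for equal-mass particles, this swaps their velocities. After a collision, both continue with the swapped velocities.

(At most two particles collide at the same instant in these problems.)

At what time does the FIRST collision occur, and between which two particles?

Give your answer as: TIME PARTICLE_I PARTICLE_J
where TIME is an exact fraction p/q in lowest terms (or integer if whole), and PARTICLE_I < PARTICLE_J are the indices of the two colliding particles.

Answer: 5/7 1 2

Derivation:
Pair (0,1): pos 6,7 vel 0,3 -> not approaching (rel speed -3 <= 0)
Pair (1,2): pos 7,12 vel 3,-4 -> gap=5, closing at 7/unit, collide at t=5/7
Earliest collision: t=5/7 between 1 and 2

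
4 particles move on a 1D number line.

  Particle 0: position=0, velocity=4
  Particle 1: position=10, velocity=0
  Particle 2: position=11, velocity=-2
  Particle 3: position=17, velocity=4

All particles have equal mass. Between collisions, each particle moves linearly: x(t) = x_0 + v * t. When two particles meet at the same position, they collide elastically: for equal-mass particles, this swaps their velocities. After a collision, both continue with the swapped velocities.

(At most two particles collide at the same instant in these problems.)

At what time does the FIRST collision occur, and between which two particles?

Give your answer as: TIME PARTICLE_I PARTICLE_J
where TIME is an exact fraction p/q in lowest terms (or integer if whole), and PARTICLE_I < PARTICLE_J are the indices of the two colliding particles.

Pair (0,1): pos 0,10 vel 4,0 -> gap=10, closing at 4/unit, collide at t=5/2
Pair (1,2): pos 10,11 vel 0,-2 -> gap=1, closing at 2/unit, collide at t=1/2
Pair (2,3): pos 11,17 vel -2,4 -> not approaching (rel speed -6 <= 0)
Earliest collision: t=1/2 between 1 and 2

Answer: 1/2 1 2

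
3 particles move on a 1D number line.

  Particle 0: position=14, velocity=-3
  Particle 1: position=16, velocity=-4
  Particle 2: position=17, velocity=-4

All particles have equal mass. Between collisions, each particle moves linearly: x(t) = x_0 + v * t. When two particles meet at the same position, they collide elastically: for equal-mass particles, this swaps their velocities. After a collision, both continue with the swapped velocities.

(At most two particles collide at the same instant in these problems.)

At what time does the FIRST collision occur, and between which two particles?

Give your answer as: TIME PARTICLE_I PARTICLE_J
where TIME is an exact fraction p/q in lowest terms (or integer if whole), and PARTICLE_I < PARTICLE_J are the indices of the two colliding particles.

Answer: 2 0 1

Derivation:
Pair (0,1): pos 14,16 vel -3,-4 -> gap=2, closing at 1/unit, collide at t=2
Pair (1,2): pos 16,17 vel -4,-4 -> not approaching (rel speed 0 <= 0)
Earliest collision: t=2 between 0 and 1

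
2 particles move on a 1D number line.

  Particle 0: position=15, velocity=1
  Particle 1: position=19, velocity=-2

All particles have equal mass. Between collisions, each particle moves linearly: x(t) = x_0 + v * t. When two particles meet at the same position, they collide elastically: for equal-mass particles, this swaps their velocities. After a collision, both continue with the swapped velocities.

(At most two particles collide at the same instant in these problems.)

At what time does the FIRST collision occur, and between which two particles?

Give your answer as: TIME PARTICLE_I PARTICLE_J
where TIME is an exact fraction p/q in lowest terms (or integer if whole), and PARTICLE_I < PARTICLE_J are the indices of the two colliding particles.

Answer: 4/3 0 1

Derivation:
Pair (0,1): pos 15,19 vel 1,-2 -> gap=4, closing at 3/unit, collide at t=4/3
Earliest collision: t=4/3 between 0 and 1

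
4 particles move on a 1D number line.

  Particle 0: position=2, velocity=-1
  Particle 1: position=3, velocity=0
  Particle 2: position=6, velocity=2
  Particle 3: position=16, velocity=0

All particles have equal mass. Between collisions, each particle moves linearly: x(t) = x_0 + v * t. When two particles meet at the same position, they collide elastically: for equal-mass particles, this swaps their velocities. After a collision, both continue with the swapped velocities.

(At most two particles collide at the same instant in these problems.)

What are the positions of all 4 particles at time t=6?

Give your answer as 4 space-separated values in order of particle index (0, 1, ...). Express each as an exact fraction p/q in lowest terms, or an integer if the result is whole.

Collision at t=5: particles 2 and 3 swap velocities; positions: p0=-3 p1=3 p2=16 p3=16; velocities now: v0=-1 v1=0 v2=0 v3=2
Advance to t=6 (no further collisions before then); velocities: v0=-1 v1=0 v2=0 v3=2; positions = -4 3 16 18

Answer: -4 3 16 18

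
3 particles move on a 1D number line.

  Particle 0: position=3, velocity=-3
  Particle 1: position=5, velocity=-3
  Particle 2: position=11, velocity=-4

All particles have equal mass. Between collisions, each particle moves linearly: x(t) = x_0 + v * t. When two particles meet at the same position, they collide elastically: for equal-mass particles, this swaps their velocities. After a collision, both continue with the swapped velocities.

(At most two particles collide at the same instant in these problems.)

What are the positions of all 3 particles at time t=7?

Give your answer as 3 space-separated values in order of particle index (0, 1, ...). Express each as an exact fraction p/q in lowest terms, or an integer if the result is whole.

Collision at t=6: particles 1 and 2 swap velocities; positions: p0=-15 p1=-13 p2=-13; velocities now: v0=-3 v1=-4 v2=-3
Advance to t=7 (no further collisions before then); velocities: v0=-3 v1=-4 v2=-3; positions = -18 -17 -16

Answer: -18 -17 -16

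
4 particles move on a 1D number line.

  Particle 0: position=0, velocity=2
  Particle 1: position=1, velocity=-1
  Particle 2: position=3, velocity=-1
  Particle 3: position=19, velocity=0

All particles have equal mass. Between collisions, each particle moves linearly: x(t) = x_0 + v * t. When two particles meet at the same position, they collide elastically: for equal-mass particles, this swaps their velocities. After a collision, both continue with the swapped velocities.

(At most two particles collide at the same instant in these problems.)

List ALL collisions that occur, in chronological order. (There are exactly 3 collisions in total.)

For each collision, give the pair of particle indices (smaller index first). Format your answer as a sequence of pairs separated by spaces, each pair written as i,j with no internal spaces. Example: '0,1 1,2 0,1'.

Collision at t=1/3: particles 0 and 1 swap velocities; positions: p0=2/3 p1=2/3 p2=8/3 p3=19; velocities now: v0=-1 v1=2 v2=-1 v3=0
Collision at t=1: particles 1 and 2 swap velocities; positions: p0=0 p1=2 p2=2 p3=19; velocities now: v0=-1 v1=-1 v2=2 v3=0
Collision at t=19/2: particles 2 and 3 swap velocities; positions: p0=-17/2 p1=-13/2 p2=19 p3=19; velocities now: v0=-1 v1=-1 v2=0 v3=2

Answer: 0,1 1,2 2,3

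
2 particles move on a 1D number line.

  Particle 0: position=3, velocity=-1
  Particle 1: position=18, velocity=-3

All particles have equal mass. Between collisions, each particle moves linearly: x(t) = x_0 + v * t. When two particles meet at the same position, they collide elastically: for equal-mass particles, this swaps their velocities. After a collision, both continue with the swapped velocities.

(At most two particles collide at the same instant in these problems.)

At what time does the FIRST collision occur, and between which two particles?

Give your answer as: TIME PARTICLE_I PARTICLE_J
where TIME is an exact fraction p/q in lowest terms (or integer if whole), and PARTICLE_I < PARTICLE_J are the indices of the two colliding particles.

Pair (0,1): pos 3,18 vel -1,-3 -> gap=15, closing at 2/unit, collide at t=15/2
Earliest collision: t=15/2 between 0 and 1

Answer: 15/2 0 1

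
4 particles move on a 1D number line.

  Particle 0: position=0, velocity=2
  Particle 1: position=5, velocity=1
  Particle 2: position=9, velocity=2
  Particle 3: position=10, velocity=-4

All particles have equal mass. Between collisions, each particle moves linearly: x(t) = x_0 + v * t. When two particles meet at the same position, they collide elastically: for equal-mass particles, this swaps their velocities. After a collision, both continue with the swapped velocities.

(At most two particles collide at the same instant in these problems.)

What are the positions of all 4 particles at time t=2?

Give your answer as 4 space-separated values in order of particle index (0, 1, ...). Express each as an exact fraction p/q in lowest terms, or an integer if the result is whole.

Collision at t=1/6: particles 2 and 3 swap velocities; positions: p0=1/3 p1=31/6 p2=28/3 p3=28/3; velocities now: v0=2 v1=1 v2=-4 v3=2
Collision at t=1: particles 1 and 2 swap velocities; positions: p0=2 p1=6 p2=6 p3=11; velocities now: v0=2 v1=-4 v2=1 v3=2
Collision at t=5/3: particles 0 and 1 swap velocities; positions: p0=10/3 p1=10/3 p2=20/3 p3=37/3; velocities now: v0=-4 v1=2 v2=1 v3=2
Advance to t=2 (no further collisions before then); velocities: v0=-4 v1=2 v2=1 v3=2; positions = 2 4 7 13

Answer: 2 4 7 13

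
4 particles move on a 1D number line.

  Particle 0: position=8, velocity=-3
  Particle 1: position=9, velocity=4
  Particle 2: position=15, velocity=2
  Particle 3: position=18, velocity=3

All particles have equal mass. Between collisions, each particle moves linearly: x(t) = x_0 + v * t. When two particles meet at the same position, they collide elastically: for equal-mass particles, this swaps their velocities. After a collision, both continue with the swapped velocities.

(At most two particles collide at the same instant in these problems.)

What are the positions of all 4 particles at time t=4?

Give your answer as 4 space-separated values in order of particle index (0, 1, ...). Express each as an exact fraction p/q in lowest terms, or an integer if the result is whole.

Answer: -4 23 25 30

Derivation:
Collision at t=3: particles 1 and 2 swap velocities; positions: p0=-1 p1=21 p2=21 p3=27; velocities now: v0=-3 v1=2 v2=4 v3=3
Advance to t=4 (no further collisions before then); velocities: v0=-3 v1=2 v2=4 v3=3; positions = -4 23 25 30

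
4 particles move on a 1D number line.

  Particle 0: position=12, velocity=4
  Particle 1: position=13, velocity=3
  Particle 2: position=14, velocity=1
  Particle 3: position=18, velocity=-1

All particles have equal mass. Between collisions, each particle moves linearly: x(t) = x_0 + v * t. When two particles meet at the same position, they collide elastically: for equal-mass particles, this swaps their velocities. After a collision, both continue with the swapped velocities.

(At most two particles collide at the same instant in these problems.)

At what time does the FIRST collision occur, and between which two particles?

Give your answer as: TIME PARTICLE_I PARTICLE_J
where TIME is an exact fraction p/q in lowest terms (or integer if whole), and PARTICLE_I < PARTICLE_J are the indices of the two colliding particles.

Pair (0,1): pos 12,13 vel 4,3 -> gap=1, closing at 1/unit, collide at t=1
Pair (1,2): pos 13,14 vel 3,1 -> gap=1, closing at 2/unit, collide at t=1/2
Pair (2,3): pos 14,18 vel 1,-1 -> gap=4, closing at 2/unit, collide at t=2
Earliest collision: t=1/2 between 1 and 2

Answer: 1/2 1 2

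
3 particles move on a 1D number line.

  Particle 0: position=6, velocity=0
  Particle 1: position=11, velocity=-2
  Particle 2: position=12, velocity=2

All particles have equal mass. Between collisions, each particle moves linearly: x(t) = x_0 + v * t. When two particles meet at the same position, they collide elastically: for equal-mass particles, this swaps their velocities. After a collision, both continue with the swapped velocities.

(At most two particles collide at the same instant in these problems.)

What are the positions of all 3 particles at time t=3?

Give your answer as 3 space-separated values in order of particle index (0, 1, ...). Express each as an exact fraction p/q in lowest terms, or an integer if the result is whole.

Collision at t=5/2: particles 0 and 1 swap velocities; positions: p0=6 p1=6 p2=17; velocities now: v0=-2 v1=0 v2=2
Advance to t=3 (no further collisions before then); velocities: v0=-2 v1=0 v2=2; positions = 5 6 18

Answer: 5 6 18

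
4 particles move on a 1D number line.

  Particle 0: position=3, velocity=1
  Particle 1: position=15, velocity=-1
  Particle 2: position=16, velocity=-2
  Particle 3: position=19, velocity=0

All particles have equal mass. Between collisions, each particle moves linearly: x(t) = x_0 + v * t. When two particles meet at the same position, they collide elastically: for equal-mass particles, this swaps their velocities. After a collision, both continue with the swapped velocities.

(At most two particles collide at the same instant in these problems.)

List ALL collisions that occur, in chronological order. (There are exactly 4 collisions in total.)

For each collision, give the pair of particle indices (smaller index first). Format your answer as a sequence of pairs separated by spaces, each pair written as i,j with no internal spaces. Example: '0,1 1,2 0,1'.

Collision at t=1: particles 1 and 2 swap velocities; positions: p0=4 p1=14 p2=14 p3=19; velocities now: v0=1 v1=-2 v2=-1 v3=0
Collision at t=13/3: particles 0 and 1 swap velocities; positions: p0=22/3 p1=22/3 p2=32/3 p3=19; velocities now: v0=-2 v1=1 v2=-1 v3=0
Collision at t=6: particles 1 and 2 swap velocities; positions: p0=4 p1=9 p2=9 p3=19; velocities now: v0=-2 v1=-1 v2=1 v3=0
Collision at t=16: particles 2 and 3 swap velocities; positions: p0=-16 p1=-1 p2=19 p3=19; velocities now: v0=-2 v1=-1 v2=0 v3=1

Answer: 1,2 0,1 1,2 2,3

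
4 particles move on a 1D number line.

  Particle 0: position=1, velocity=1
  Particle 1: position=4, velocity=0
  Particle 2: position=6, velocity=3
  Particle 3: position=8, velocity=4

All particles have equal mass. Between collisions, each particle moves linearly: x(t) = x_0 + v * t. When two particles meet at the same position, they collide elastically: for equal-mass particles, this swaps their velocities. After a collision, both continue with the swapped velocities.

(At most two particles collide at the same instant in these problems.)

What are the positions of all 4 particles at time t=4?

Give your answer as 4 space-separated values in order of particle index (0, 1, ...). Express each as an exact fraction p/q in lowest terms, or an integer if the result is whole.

Collision at t=3: particles 0 and 1 swap velocities; positions: p0=4 p1=4 p2=15 p3=20; velocities now: v0=0 v1=1 v2=3 v3=4
Advance to t=4 (no further collisions before then); velocities: v0=0 v1=1 v2=3 v3=4; positions = 4 5 18 24

Answer: 4 5 18 24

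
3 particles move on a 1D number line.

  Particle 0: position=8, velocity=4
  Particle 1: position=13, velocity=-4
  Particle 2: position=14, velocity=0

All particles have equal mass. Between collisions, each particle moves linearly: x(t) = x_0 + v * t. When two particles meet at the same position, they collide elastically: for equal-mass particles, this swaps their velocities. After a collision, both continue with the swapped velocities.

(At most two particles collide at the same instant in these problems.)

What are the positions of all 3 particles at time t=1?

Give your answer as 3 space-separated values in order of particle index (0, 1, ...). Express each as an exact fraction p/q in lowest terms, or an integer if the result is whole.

Collision at t=5/8: particles 0 and 1 swap velocities; positions: p0=21/2 p1=21/2 p2=14; velocities now: v0=-4 v1=4 v2=0
Advance to t=1 (no further collisions before then); velocities: v0=-4 v1=4 v2=0; positions = 9 12 14

Answer: 9 12 14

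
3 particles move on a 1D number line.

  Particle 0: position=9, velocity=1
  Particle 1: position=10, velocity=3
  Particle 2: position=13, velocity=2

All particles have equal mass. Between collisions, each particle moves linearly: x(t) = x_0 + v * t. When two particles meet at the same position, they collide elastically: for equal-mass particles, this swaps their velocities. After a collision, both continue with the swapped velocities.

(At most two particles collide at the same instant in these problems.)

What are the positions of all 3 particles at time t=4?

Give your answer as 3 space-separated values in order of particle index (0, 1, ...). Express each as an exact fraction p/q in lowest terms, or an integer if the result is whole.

Answer: 13 21 22

Derivation:
Collision at t=3: particles 1 and 2 swap velocities; positions: p0=12 p1=19 p2=19; velocities now: v0=1 v1=2 v2=3
Advance to t=4 (no further collisions before then); velocities: v0=1 v1=2 v2=3; positions = 13 21 22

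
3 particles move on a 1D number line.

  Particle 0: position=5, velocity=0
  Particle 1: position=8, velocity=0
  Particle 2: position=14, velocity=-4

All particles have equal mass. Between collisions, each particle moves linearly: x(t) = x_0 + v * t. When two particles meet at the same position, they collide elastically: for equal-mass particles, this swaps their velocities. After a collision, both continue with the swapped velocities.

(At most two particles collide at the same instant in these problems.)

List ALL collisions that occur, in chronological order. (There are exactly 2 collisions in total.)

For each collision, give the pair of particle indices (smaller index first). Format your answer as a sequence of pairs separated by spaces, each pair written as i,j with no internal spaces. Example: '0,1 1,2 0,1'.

Answer: 1,2 0,1

Derivation:
Collision at t=3/2: particles 1 and 2 swap velocities; positions: p0=5 p1=8 p2=8; velocities now: v0=0 v1=-4 v2=0
Collision at t=9/4: particles 0 and 1 swap velocities; positions: p0=5 p1=5 p2=8; velocities now: v0=-4 v1=0 v2=0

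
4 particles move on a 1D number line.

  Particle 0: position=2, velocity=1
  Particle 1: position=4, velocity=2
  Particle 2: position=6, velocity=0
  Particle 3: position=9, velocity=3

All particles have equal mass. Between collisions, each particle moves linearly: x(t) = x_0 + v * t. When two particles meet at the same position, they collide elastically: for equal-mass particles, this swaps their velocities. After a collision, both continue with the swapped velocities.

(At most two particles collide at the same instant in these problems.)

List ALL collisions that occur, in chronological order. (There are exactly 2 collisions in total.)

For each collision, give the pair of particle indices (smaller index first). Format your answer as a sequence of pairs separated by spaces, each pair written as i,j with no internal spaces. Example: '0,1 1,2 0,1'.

Answer: 1,2 0,1

Derivation:
Collision at t=1: particles 1 and 2 swap velocities; positions: p0=3 p1=6 p2=6 p3=12; velocities now: v0=1 v1=0 v2=2 v3=3
Collision at t=4: particles 0 and 1 swap velocities; positions: p0=6 p1=6 p2=12 p3=21; velocities now: v0=0 v1=1 v2=2 v3=3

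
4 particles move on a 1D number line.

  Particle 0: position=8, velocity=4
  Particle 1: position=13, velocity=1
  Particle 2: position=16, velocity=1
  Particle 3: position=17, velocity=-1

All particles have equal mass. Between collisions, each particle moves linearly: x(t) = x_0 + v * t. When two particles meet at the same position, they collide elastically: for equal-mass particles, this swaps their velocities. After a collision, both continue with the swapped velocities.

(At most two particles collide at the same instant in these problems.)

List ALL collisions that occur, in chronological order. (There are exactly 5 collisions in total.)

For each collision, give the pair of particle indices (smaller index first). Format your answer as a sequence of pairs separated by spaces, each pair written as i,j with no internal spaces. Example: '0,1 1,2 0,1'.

Collision at t=1/2: particles 2 and 3 swap velocities; positions: p0=10 p1=27/2 p2=33/2 p3=33/2; velocities now: v0=4 v1=1 v2=-1 v3=1
Collision at t=5/3: particles 0 and 1 swap velocities; positions: p0=44/3 p1=44/3 p2=46/3 p3=53/3; velocities now: v0=1 v1=4 v2=-1 v3=1
Collision at t=9/5: particles 1 and 2 swap velocities; positions: p0=74/5 p1=76/5 p2=76/5 p3=89/5; velocities now: v0=1 v1=-1 v2=4 v3=1
Collision at t=2: particles 0 and 1 swap velocities; positions: p0=15 p1=15 p2=16 p3=18; velocities now: v0=-1 v1=1 v2=4 v3=1
Collision at t=8/3: particles 2 and 3 swap velocities; positions: p0=43/3 p1=47/3 p2=56/3 p3=56/3; velocities now: v0=-1 v1=1 v2=1 v3=4

Answer: 2,3 0,1 1,2 0,1 2,3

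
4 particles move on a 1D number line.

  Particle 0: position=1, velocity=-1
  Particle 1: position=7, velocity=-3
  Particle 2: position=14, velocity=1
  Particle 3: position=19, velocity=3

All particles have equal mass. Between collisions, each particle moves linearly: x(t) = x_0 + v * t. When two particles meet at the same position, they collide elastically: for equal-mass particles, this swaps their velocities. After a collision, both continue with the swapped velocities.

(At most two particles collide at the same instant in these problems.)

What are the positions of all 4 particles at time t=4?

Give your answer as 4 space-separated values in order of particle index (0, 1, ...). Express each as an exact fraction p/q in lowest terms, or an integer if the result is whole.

Answer: -5 -3 18 31

Derivation:
Collision at t=3: particles 0 and 1 swap velocities; positions: p0=-2 p1=-2 p2=17 p3=28; velocities now: v0=-3 v1=-1 v2=1 v3=3
Advance to t=4 (no further collisions before then); velocities: v0=-3 v1=-1 v2=1 v3=3; positions = -5 -3 18 31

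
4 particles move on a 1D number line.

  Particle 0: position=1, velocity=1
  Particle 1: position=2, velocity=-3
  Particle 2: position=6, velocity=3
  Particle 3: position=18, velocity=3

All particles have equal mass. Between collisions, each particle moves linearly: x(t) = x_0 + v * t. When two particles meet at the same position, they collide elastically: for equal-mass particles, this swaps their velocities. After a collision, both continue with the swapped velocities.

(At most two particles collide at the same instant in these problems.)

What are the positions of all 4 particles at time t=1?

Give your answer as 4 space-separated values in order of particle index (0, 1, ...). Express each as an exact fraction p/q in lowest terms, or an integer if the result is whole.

Answer: -1 2 9 21

Derivation:
Collision at t=1/4: particles 0 and 1 swap velocities; positions: p0=5/4 p1=5/4 p2=27/4 p3=75/4; velocities now: v0=-3 v1=1 v2=3 v3=3
Advance to t=1 (no further collisions before then); velocities: v0=-3 v1=1 v2=3 v3=3; positions = -1 2 9 21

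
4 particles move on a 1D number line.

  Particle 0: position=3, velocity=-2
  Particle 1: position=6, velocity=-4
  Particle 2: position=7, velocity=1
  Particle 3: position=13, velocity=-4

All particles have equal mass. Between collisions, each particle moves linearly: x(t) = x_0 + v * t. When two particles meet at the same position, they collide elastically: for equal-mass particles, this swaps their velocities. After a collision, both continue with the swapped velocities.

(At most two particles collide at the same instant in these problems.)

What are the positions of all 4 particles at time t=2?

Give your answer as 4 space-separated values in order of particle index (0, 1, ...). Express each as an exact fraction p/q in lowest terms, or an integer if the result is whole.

Collision at t=6/5: particles 2 and 3 swap velocities; positions: p0=3/5 p1=6/5 p2=41/5 p3=41/5; velocities now: v0=-2 v1=-4 v2=-4 v3=1
Collision at t=3/2: particles 0 and 1 swap velocities; positions: p0=0 p1=0 p2=7 p3=17/2; velocities now: v0=-4 v1=-2 v2=-4 v3=1
Advance to t=2 (no further collisions before then); velocities: v0=-4 v1=-2 v2=-4 v3=1; positions = -2 -1 5 9

Answer: -2 -1 5 9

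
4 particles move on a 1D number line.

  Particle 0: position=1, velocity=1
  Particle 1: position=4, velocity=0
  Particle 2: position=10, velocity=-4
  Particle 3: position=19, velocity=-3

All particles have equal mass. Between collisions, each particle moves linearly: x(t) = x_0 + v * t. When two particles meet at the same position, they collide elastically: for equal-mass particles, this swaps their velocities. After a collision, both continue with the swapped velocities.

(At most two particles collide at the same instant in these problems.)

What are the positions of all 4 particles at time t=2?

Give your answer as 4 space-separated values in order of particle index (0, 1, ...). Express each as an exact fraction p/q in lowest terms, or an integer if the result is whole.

Answer: 2 3 4 13

Derivation:
Collision at t=3/2: particles 1 and 2 swap velocities; positions: p0=5/2 p1=4 p2=4 p3=29/2; velocities now: v0=1 v1=-4 v2=0 v3=-3
Collision at t=9/5: particles 0 and 1 swap velocities; positions: p0=14/5 p1=14/5 p2=4 p3=68/5; velocities now: v0=-4 v1=1 v2=0 v3=-3
Advance to t=2 (no further collisions before then); velocities: v0=-4 v1=1 v2=0 v3=-3; positions = 2 3 4 13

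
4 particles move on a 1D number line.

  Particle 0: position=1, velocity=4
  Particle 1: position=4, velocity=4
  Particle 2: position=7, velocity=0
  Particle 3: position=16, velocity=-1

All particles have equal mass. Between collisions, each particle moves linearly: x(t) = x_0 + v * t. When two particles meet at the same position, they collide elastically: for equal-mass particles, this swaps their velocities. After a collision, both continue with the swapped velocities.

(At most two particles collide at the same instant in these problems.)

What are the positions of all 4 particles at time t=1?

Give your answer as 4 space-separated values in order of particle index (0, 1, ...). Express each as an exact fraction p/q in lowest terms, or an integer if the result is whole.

Collision at t=3/4: particles 1 and 2 swap velocities; positions: p0=4 p1=7 p2=7 p3=61/4; velocities now: v0=4 v1=0 v2=4 v3=-1
Advance to t=1 (no further collisions before then); velocities: v0=4 v1=0 v2=4 v3=-1; positions = 5 7 8 15

Answer: 5 7 8 15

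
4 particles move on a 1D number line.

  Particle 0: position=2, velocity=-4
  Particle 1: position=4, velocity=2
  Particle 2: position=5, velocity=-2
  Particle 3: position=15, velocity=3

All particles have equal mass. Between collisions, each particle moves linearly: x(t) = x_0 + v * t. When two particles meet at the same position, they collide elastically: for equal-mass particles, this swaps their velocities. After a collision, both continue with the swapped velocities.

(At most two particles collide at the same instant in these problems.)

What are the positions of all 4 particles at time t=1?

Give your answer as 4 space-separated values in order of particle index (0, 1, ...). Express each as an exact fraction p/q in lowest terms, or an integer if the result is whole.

Collision at t=1/4: particles 1 and 2 swap velocities; positions: p0=1 p1=9/2 p2=9/2 p3=63/4; velocities now: v0=-4 v1=-2 v2=2 v3=3
Advance to t=1 (no further collisions before then); velocities: v0=-4 v1=-2 v2=2 v3=3; positions = -2 3 6 18

Answer: -2 3 6 18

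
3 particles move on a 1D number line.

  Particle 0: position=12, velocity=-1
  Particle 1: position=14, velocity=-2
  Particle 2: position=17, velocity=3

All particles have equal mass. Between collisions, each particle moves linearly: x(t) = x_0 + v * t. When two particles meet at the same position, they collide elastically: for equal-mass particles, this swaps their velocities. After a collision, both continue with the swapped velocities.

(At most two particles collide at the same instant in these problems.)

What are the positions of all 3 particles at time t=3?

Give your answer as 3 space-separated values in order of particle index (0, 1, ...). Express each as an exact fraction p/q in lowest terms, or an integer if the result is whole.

Answer: 8 9 26

Derivation:
Collision at t=2: particles 0 and 1 swap velocities; positions: p0=10 p1=10 p2=23; velocities now: v0=-2 v1=-1 v2=3
Advance to t=3 (no further collisions before then); velocities: v0=-2 v1=-1 v2=3; positions = 8 9 26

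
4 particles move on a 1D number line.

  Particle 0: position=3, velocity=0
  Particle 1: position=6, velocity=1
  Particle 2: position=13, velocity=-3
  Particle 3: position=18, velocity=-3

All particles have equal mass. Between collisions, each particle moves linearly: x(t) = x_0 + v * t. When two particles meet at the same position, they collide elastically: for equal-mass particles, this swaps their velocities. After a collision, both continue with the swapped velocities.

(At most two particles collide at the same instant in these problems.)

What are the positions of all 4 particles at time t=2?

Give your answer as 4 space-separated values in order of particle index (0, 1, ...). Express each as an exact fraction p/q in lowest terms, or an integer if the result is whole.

Answer: 3 7 8 12

Derivation:
Collision at t=7/4: particles 1 and 2 swap velocities; positions: p0=3 p1=31/4 p2=31/4 p3=51/4; velocities now: v0=0 v1=-3 v2=1 v3=-3
Advance to t=2 (no further collisions before then); velocities: v0=0 v1=-3 v2=1 v3=-3; positions = 3 7 8 12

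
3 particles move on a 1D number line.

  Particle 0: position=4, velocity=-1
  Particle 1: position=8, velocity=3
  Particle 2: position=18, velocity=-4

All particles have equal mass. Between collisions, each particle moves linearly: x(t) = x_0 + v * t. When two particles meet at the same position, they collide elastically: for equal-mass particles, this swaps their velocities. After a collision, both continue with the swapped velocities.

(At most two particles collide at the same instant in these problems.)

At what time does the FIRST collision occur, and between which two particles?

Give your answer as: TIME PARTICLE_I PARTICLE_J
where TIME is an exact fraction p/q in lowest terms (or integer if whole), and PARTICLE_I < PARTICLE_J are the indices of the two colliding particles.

Answer: 10/7 1 2

Derivation:
Pair (0,1): pos 4,8 vel -1,3 -> not approaching (rel speed -4 <= 0)
Pair (1,2): pos 8,18 vel 3,-4 -> gap=10, closing at 7/unit, collide at t=10/7
Earliest collision: t=10/7 between 1 and 2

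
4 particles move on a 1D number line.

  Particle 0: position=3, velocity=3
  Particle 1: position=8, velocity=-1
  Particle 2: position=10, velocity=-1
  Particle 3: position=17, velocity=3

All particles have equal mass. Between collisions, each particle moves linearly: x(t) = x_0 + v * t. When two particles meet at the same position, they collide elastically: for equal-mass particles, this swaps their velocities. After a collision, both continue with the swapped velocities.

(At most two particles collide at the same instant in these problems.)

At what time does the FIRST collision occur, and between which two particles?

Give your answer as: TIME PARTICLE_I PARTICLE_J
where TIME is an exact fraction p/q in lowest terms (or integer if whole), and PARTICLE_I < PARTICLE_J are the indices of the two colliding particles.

Pair (0,1): pos 3,8 vel 3,-1 -> gap=5, closing at 4/unit, collide at t=5/4
Pair (1,2): pos 8,10 vel -1,-1 -> not approaching (rel speed 0 <= 0)
Pair (2,3): pos 10,17 vel -1,3 -> not approaching (rel speed -4 <= 0)
Earliest collision: t=5/4 between 0 and 1

Answer: 5/4 0 1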